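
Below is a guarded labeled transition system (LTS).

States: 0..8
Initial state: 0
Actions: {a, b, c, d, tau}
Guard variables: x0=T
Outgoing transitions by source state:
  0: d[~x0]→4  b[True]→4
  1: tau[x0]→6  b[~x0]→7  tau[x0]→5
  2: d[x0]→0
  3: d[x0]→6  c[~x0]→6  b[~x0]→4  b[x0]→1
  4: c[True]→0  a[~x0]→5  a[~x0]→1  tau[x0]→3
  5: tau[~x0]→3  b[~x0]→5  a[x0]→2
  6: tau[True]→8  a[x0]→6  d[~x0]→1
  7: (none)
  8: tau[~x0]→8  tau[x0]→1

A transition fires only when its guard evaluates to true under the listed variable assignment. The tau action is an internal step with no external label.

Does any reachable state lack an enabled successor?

Answer: DEADLOCK-FREE

Working:
Reachable = {0,1,2,3,4,5,6,8}
  0: b→4  [1 out]
  1: tau→5  tau→6  [2 out]
  2: d→0  [1 out]
  3: b→1  d→6  [2 out]
  4: c→0  tau→3  [2 out]
  5: a→2  [1 out]
  6: a→6  tau→8  [2 out]
  8: tau→1  [1 out]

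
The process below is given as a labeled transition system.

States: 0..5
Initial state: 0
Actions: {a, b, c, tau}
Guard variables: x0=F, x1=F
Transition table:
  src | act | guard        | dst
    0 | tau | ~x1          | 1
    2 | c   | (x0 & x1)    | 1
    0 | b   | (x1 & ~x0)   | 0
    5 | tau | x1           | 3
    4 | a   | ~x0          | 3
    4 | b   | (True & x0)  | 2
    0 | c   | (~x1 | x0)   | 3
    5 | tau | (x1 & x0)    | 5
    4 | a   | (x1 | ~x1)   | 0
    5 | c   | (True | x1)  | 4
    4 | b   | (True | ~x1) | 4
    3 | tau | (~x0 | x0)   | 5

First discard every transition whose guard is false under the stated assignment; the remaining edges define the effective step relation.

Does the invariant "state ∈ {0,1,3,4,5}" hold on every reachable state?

Safe = {0,1,3,4,5}
Reachable = {0,1,3,4,5}
  0: ✓
  1: ✓
  3: ✓
  4: ✓
  5: ✓

Answer: INVARIANT HOLDS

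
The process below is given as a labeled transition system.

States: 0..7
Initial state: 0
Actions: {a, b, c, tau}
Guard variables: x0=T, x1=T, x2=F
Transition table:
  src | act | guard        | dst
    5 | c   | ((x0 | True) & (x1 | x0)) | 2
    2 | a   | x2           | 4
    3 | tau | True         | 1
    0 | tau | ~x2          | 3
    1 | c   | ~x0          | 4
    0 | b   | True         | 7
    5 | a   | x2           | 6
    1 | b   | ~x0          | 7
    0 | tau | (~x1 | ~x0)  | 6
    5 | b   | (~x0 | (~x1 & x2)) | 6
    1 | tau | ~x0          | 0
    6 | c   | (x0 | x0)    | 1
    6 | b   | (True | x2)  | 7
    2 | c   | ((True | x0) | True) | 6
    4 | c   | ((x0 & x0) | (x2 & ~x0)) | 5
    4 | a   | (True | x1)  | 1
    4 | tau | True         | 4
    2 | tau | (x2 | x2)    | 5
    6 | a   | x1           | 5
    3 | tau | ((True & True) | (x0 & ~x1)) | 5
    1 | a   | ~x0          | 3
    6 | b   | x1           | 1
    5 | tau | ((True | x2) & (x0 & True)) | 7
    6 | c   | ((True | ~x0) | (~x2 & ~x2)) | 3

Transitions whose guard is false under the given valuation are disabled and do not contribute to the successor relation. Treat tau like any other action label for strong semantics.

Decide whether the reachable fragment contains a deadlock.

R = {0,1,2,3,5,6,7}
  0: b→7  tau→3  [2 out]
  1: ∅  [no exit]
  2: c→6  [1 out]
  3: tau→1  tau→5  [2 out]
  5: c→2  tau→7  [2 out]
  6: a→5  b→1  b→7  c→1  c→3  [5 out]
  7: ∅  [no exit]
Path to 1: tau·tau

Answer: DEADLOCK at state 1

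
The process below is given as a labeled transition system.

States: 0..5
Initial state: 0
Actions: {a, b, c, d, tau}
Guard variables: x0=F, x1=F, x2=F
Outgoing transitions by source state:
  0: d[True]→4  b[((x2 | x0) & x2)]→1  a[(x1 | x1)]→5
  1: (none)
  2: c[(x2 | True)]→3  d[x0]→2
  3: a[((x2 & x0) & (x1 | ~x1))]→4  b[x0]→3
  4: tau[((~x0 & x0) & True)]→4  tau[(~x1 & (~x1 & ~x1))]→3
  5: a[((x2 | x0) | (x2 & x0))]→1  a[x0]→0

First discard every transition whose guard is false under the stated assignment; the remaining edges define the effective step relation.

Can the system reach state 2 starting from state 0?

Guard filter leaves 3 enabled edge(s).
L0 = {0}
L1 = {4}  total {0,4}
L2 = {3}  total {0,3,4}
R = {0,3,4}

Answer: UNREACHABLE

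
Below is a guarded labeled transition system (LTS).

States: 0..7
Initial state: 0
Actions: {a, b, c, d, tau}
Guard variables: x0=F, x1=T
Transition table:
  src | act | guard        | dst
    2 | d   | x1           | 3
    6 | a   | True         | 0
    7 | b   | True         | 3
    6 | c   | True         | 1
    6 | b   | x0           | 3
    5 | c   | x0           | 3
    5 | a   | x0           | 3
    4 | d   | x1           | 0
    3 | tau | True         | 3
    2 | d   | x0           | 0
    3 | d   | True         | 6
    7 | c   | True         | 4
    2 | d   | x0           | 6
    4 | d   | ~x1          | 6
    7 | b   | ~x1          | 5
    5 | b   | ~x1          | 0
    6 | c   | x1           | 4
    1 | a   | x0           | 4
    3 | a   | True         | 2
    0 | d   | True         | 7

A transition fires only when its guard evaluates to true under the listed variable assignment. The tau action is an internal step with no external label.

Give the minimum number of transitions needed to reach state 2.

BFS to 2:
  Layer 0: {0}
  Layer 1: {7}
  Layer 2: {3,4}
  Layer 3: {2,6}
depth(2)=3, e.g. d·b·a

Answer: 3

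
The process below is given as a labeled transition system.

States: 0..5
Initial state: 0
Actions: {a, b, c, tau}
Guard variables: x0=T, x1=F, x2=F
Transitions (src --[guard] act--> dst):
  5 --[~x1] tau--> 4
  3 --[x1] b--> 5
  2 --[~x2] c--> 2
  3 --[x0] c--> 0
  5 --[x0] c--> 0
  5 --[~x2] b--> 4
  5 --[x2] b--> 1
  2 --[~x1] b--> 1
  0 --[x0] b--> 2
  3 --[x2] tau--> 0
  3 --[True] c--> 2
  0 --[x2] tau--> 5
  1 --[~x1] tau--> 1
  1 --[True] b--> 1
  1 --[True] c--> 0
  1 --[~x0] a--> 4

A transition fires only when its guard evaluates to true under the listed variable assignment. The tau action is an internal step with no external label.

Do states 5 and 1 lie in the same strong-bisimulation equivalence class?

Refine partition for ~:
  π0 = {{0,1,2,3,4,5}}
  π1 = {{0},{1,5},{2},{3},{4}}
  π2 = {{0},{1},{2},{3},{4},{5}}
stable after 3 split(s): 6 block(s)
5∈{5}, 1∈{1}

Answer: NOT BISIMILAR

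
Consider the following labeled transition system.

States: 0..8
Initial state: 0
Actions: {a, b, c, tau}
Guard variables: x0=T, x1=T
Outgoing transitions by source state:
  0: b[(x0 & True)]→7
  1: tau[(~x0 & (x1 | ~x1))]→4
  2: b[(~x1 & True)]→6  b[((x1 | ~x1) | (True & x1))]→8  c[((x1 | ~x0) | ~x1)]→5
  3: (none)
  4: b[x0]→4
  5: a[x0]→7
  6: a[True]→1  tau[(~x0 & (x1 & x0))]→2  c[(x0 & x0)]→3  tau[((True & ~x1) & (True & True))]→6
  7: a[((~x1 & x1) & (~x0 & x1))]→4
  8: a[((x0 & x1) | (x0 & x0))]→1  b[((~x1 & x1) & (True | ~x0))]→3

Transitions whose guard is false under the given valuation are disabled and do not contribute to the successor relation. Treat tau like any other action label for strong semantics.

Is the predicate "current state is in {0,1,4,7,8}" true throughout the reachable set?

Answer: INVARIANT HOLDS

Working:
Inv-set: {0,1,4,7,8}
Reachable = {0,7}
  0: safe
  7: safe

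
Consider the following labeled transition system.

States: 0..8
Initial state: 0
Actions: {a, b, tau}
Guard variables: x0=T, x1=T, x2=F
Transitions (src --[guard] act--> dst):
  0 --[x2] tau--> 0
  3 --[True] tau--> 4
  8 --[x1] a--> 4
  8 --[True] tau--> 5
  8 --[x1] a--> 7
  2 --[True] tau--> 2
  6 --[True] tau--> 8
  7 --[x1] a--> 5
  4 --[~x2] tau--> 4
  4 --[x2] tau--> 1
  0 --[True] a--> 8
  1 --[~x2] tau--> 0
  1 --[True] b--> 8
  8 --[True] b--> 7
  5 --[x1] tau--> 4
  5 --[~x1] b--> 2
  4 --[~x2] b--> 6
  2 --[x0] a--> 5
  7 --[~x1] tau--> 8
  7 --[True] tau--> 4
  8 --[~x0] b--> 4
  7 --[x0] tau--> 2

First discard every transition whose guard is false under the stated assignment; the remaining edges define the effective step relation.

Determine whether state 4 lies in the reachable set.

Answer: REACHABLE

Working:
17 transition(s) survive guard evaluation.
depth 0: {0}
depth 1: {8}  total {0,8}
depth 2: {4,5,7}  total {0,4,5,7,8}
depth 3: {2,6}  total {0,2,4,5,6,7,8}
Reach set: {0,2,4,5,6,7,8}
witness 4: a·a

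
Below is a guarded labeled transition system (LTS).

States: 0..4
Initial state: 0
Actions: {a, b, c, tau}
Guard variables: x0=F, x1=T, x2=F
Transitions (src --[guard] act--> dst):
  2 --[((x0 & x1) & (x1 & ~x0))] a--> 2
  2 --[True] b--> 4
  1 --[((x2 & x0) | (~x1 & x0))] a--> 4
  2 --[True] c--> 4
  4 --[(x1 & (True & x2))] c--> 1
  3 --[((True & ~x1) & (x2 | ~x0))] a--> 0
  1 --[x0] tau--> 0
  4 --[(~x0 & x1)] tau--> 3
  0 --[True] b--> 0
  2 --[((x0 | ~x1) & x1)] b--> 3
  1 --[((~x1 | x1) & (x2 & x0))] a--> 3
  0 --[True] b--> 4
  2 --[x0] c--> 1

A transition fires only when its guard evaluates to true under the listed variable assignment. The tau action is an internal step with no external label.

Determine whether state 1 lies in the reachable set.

After dropping false guards: 5 live edges.
depth 0: {0}
depth 1: {4}  total {0,4}
depth 2: {3}  total {0,3,4}
Reachable = {0,3,4}

Answer: UNREACHABLE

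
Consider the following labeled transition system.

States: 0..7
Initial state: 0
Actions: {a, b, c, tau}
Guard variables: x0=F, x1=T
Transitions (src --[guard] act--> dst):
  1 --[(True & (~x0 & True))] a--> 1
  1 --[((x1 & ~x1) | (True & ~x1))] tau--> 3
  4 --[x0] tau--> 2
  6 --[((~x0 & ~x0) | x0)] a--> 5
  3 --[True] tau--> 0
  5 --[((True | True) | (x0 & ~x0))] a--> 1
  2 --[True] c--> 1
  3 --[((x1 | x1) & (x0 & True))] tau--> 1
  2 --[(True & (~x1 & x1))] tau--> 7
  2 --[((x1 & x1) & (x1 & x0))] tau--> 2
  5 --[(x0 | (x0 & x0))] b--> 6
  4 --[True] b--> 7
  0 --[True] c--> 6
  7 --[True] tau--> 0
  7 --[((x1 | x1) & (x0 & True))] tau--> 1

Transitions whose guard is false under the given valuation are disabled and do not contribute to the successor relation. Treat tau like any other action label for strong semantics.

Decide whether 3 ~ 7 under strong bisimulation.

Compute ~ classes (split until stable):
  round 0: {{0,1,2,3,4,5,6,7}}
  round 1: {{0,2},{1,5,6},{3,7},{4}}
Fixed point at round 2; 4 class(es).
[3]={3,7}  [7]={3,7}

Answer: BISIMILAR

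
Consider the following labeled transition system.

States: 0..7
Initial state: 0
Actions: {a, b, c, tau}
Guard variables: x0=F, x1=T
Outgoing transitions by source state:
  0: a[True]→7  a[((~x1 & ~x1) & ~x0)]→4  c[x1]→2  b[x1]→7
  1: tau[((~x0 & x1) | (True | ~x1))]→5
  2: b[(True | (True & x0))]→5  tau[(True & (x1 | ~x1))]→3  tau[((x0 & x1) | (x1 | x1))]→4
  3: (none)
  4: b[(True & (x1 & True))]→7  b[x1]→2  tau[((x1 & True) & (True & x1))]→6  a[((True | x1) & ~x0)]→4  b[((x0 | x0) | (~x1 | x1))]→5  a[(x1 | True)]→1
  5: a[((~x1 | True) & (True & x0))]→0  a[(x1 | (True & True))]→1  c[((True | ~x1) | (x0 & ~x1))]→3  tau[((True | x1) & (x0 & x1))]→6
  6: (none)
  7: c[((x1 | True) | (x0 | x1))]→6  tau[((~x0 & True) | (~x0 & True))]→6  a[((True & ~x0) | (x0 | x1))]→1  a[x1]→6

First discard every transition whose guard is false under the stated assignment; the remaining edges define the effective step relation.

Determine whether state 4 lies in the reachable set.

Answer: REACHABLE

Trace:
After dropping false guards: 19 live edges.
depth 0: {0}
depth 1: {2,7}  now seen {0,2,7}
depth 2: {1,3,4,5,6}  now seen {0,1,2,3,4,5,6,7}
Reach set: {0,1,2,3,4,5,6,7}
Path to 4: c·tau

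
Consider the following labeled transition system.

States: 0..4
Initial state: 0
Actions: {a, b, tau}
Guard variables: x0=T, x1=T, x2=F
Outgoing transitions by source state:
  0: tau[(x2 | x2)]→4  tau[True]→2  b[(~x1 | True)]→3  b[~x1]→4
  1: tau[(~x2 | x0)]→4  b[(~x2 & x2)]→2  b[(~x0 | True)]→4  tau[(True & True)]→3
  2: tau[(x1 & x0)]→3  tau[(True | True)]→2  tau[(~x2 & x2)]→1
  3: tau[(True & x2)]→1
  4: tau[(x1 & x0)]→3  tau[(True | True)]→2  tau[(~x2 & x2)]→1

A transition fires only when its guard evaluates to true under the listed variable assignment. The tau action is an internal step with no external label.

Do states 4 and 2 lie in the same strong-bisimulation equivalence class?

Answer: BISIMILAR

Trace:
Compute ~ classes (split until stable):
  round 0: {{0,1,2,3,4}}
  round 1: {{0,1},{2,4},{3}}
  round 2: {{0},{1},{2,4},{3}}
Fixed point at round 3; 4 class(es).
[4]={2,4}  [2]={2,4}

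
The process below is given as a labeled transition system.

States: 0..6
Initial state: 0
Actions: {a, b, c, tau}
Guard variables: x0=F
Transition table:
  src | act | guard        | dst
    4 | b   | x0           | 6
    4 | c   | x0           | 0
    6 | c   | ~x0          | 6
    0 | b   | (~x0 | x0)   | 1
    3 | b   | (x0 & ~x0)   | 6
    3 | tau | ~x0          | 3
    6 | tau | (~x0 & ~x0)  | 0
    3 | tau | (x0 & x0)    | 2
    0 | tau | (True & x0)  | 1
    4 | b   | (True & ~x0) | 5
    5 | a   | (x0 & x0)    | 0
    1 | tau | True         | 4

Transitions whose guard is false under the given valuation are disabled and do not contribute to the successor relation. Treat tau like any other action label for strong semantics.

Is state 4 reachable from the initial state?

6 transition(s) survive guard evaluation.
L0 = {0}
L1 = {1}  total {0,1}
L2 = {4}  total {0,1,4}
L3 = {5}  total {0,1,4,5}
Reach set: {0,1,4,5}
trace reaching 4: b·tau

Answer: REACHABLE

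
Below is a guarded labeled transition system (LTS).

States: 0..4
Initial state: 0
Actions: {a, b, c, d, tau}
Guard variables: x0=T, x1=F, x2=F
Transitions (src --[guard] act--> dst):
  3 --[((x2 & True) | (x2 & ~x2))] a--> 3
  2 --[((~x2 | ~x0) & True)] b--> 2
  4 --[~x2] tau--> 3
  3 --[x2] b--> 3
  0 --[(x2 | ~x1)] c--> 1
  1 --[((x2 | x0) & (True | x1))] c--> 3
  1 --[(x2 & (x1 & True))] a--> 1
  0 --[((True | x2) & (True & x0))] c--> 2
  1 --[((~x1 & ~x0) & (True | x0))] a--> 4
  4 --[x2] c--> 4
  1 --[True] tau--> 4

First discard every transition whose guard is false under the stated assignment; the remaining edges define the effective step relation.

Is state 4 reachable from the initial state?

Answer: REACHABLE

Working:
After dropping false guards: 6 live edges.
Layer 0: {0}
Layer 1: {1,2}  cumulative {0,1,2}
Layer 2: {3,4}  cumulative {0,1,2,3,4}
Reach set: {0,1,2,3,4}
witness 4: c·tau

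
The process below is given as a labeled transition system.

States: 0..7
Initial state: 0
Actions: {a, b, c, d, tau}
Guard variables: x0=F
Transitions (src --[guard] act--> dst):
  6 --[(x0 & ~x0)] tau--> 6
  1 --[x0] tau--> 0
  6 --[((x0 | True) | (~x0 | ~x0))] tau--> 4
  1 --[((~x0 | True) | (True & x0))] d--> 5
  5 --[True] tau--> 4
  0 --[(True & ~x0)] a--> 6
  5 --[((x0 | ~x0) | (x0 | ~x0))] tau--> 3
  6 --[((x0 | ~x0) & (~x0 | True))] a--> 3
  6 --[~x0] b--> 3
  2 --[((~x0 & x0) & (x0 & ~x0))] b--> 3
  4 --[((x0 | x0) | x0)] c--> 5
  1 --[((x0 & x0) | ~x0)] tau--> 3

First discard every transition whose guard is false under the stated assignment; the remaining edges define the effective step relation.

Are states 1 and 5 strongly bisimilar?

Bisimulation quotient by refinement:
  π0 = {{0,1,2,3,4,5,6,7}}
  π1 = {{0},{1},{2,3,4,7},{5},{6}}
stable after 2 split(s): 5 block(s)
class of 1: {1}; class of 5: {5}

Answer: NOT BISIMILAR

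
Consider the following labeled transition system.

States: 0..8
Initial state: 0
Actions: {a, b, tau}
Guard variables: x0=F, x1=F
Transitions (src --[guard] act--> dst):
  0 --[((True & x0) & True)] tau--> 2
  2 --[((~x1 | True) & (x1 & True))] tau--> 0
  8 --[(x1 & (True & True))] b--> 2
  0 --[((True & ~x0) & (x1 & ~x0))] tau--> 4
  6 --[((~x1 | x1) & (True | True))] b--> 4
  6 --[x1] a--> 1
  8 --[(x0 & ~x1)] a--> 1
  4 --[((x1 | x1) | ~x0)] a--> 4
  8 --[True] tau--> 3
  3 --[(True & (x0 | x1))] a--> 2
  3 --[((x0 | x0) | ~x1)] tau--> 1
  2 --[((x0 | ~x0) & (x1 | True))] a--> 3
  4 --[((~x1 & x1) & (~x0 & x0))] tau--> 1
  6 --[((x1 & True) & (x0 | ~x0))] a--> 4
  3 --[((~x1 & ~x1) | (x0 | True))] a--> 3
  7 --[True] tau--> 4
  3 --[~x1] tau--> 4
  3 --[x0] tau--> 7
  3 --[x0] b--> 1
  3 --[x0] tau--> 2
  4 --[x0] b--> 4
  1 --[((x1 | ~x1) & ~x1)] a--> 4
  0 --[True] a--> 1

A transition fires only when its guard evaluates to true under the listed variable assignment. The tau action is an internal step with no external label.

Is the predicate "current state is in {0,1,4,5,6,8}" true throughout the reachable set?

Inv-set: {0,1,4,5,6,8}
Reachable = {0,1,4}
  0: safe
  1: safe
  4: safe

Answer: INVARIANT HOLDS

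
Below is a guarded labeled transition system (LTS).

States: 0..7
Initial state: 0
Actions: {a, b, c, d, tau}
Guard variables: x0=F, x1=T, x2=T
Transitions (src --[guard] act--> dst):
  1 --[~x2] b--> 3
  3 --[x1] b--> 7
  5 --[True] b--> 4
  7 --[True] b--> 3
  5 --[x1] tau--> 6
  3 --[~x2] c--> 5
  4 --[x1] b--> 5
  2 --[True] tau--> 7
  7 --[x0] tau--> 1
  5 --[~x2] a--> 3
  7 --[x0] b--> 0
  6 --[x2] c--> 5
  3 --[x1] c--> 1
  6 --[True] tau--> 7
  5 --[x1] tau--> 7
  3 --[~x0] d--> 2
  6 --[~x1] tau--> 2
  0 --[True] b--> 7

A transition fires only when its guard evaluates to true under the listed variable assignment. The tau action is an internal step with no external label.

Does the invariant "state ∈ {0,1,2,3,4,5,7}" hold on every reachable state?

Answer: INVARIANT HOLDS

Analysis:
Allowed set {0,1,2,3,4,5,7}
Reachable = {0,1,2,3,7}
  0: safe
  1: safe
  2: safe
  3: safe
  7: safe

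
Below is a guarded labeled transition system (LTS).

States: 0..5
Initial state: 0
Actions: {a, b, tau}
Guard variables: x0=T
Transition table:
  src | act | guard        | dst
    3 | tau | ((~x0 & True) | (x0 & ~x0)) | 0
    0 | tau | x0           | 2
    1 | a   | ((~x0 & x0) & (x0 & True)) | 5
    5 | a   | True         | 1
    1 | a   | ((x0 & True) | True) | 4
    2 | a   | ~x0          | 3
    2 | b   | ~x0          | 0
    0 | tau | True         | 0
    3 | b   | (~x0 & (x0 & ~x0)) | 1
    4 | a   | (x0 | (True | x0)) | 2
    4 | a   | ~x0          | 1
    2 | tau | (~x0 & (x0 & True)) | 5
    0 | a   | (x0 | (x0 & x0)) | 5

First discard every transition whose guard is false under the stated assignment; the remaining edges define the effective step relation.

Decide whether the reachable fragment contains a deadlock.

Reachable = {0,1,2,4,5}
  0: a→5  tau→0  tau→2  [3 out]
  1: a→4  [1 out]
  2: ∅  [no exit]
  4: a→2  [1 out]
  5: a→1  [1 out]
trace reaching 2: tau

Answer: DEADLOCK at state 2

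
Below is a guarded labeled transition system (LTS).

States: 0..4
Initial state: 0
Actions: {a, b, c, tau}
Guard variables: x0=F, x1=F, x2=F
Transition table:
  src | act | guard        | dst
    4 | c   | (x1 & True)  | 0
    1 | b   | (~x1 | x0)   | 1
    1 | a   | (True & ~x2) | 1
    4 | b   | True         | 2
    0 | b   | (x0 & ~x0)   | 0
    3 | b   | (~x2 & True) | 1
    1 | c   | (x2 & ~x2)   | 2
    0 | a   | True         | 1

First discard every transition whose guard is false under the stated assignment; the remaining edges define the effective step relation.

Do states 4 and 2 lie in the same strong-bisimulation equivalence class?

Compute ~ classes (split until stable):
  round 0: {{0,1,2,3,4}}
  round 1: {{0},{1},{2},{3,4}}
  round 2: {{0},{1},{2},{3},{4}}
5 equivalence class(es) (converged in 3)
4∈{4}, 2∈{2}

Answer: NOT BISIMILAR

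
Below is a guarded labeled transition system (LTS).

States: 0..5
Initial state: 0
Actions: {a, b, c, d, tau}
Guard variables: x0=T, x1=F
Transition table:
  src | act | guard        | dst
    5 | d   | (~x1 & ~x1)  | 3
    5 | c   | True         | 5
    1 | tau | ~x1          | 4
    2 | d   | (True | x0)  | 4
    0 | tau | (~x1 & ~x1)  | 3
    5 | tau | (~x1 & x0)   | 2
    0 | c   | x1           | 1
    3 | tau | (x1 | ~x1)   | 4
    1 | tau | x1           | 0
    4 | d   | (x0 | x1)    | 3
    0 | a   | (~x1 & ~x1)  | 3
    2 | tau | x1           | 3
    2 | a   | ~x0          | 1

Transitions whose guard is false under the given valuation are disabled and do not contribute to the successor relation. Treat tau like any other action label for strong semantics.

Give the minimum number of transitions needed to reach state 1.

Breadth-first toward 1:
  L0 = {0}
  L1 = {3}
  L2 = {4}
1 never appears.

Answer: UNREACHABLE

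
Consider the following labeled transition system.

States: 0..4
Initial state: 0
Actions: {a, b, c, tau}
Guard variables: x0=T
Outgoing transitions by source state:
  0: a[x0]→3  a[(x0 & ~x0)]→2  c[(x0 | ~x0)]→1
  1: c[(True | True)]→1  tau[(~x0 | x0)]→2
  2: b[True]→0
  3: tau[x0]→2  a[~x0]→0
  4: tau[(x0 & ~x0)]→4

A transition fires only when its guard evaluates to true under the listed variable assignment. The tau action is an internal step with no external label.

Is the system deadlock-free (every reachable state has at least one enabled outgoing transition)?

Reach set: {0,1,2,3}
  0: a→3  c→1  [deg 2]
  1: c→1  tau→2  [deg 2]
  2: b→0  [deg 1]
  3: tau→2  [deg 1]

Answer: DEADLOCK-FREE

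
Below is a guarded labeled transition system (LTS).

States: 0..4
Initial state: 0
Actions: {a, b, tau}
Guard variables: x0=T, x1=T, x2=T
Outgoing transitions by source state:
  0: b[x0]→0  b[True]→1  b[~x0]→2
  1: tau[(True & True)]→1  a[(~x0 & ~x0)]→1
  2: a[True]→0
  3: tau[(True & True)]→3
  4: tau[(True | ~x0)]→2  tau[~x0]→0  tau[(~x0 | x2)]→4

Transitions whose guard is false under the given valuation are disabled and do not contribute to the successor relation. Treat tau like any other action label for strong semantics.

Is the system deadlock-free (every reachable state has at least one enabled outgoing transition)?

Reachable = {0,1}
  0: b→0  b→1  [2 out]
  1: tau→1  [1 out]

Answer: DEADLOCK-FREE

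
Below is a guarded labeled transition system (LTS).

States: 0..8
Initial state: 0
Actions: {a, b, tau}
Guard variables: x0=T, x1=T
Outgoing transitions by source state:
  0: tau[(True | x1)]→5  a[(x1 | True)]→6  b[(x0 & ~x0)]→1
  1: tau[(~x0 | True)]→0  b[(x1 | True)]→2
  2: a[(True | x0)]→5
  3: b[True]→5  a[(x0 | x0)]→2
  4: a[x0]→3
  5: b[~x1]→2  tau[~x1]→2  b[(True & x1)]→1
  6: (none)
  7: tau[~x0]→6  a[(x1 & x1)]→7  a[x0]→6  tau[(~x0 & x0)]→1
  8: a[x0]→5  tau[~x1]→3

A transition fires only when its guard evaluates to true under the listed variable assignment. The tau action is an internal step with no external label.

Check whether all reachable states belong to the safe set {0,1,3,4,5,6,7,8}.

Answer: INVARIANT VIOLATED at state 2

Analysis:
Inv-set: {0,1,3,4,5,6,7,8}
Reachable = {0,1,2,5,6}
  0: ok
  1: ok
  2: outside
  5: ok
  6: ok
counterexample path to 2: tau·b·b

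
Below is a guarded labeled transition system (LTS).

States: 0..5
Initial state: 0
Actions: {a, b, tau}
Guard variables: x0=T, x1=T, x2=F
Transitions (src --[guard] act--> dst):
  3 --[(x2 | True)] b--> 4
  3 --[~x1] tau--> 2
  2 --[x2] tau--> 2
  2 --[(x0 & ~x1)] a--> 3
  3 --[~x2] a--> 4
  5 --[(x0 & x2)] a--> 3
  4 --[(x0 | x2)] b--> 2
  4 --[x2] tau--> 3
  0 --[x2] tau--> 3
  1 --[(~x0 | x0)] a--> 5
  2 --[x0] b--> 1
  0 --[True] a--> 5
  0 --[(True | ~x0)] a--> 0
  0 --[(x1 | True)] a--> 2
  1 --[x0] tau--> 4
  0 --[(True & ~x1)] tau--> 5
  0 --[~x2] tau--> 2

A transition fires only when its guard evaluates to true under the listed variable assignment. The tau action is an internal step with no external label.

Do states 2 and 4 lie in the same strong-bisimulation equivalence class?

Bisimulation quotient by refinement:
  π0 = {{0,1,2,3,4,5}}
  π1 = {{0,1},{2,4},{3},{5}}
  π2 = {{0},{1},{2},{3},{4},{5}}
stable after 3 split(s): 6 block(s)
[2]={2}  [4]={4}

Answer: NOT BISIMILAR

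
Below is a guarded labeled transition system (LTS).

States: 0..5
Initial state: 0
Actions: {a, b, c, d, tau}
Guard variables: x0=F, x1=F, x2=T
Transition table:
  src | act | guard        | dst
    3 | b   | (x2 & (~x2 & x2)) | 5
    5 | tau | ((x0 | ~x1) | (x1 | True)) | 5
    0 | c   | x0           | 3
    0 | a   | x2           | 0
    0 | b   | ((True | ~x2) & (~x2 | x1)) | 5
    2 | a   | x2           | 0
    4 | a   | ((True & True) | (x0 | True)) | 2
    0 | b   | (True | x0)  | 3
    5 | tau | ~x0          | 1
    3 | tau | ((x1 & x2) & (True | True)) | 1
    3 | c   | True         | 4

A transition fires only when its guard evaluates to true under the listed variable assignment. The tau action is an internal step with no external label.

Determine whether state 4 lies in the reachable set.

After dropping false guards: 7 live edges.
Layer 0: {0}
Layer 1: {3}  now seen {0,3}
Layer 2: {4}  now seen {0,3,4}
Layer 3: {2}  now seen {0,2,3,4}
R = {0,2,3,4}
trace reaching 4: b·c

Answer: REACHABLE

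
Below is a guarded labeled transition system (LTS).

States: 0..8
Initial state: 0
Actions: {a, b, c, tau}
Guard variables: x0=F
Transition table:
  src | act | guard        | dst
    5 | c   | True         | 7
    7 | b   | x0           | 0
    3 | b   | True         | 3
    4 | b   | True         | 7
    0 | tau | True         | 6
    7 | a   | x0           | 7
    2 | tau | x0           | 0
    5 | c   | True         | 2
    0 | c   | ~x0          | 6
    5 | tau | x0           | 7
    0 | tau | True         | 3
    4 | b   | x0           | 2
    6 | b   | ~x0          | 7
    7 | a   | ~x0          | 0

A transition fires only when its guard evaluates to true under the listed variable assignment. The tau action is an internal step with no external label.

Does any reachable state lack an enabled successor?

Reachable = {0,3,6,7}
  0: c→6  tau→3  tau→6  [deg 3]
  3: b→3  [deg 1]
  6: b→7  [deg 1]
  7: a→0  [deg 1]

Answer: DEADLOCK-FREE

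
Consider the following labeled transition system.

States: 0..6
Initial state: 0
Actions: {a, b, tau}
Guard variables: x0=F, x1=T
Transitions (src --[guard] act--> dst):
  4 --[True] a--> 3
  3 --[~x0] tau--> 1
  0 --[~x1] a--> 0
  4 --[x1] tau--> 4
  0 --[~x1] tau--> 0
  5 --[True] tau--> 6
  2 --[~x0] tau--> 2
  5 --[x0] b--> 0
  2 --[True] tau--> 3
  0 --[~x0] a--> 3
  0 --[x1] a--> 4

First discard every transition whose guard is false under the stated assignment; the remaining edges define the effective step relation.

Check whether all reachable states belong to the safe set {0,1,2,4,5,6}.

Allowed set {0,1,2,4,5,6}
Reachable = {0,1,3,4}
  0: safe
  1: safe
  3: VIOLATES
  4: safe
witness against invariant: a → 3

Answer: INVARIANT VIOLATED at state 3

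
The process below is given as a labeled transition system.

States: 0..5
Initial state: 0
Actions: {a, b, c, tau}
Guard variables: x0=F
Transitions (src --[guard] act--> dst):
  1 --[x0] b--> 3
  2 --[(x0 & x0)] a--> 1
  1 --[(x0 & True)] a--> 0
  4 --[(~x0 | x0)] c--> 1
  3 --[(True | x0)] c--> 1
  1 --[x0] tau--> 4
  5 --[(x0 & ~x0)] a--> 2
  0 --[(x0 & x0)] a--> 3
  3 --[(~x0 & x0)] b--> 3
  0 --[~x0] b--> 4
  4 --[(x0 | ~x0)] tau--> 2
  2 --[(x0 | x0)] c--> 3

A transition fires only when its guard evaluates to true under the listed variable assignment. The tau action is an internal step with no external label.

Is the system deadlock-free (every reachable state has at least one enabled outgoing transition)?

Answer: DEADLOCK at state 1

Analysis:
Reachable = {0,1,2,4}
  0: b→4  [1 out]
  1: ∅  [STUCK]
  2: ∅  [STUCK]
  4: c→1  tau→2  [2 out]
witness 1: b·c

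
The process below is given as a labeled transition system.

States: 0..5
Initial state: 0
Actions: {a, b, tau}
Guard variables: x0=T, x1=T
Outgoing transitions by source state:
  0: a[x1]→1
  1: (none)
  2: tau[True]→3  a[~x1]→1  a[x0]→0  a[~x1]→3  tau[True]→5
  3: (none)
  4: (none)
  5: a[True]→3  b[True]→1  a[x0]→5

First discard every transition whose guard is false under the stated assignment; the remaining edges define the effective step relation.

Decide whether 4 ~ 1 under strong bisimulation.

Answer: BISIMILAR

Analysis:
Bisimulation quotient by refinement:
  P[0] = {{0,1,2,3,4,5}}
  P[1] = {{0},{1,3,4},{2},{5}}
4 equivalence class(es) (converged in 2)
4∈{1,3,4}, 1∈{1,3,4}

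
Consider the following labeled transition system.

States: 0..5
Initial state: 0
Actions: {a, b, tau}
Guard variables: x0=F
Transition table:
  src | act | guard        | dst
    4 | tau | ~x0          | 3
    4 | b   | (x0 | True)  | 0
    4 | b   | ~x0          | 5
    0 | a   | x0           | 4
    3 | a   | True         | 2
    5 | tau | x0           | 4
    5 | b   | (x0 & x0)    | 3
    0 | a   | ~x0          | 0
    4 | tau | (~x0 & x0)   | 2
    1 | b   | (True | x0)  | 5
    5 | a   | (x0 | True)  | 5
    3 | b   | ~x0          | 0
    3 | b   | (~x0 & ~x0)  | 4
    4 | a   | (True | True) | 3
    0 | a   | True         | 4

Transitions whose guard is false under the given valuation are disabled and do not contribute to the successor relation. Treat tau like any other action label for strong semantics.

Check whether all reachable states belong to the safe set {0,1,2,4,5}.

Answer: INVARIANT VIOLATED at state 3

Analysis:
Allowed set {0,1,2,4,5}
R = {0,2,3,4,5}
  0: ok
  2: ok
  3: VIOLATES
  4: ok
  5: ok
counterexample path to 3: a·tau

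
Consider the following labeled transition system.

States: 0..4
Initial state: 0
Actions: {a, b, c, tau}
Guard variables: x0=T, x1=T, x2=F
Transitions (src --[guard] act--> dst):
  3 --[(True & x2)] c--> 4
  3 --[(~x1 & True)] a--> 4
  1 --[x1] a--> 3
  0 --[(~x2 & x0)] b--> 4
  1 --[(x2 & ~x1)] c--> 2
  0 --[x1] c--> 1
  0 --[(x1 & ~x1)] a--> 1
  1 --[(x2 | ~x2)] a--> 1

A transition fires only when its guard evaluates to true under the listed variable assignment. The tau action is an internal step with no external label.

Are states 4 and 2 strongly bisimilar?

Compute ~ classes (split until stable):
  P[0] = {{0,1,2,3,4}}
  P[1] = {{0},{1},{2,3,4}}
3 equivalence class(es) (converged in 2)
4∈{2,3,4}, 2∈{2,3,4}

Answer: BISIMILAR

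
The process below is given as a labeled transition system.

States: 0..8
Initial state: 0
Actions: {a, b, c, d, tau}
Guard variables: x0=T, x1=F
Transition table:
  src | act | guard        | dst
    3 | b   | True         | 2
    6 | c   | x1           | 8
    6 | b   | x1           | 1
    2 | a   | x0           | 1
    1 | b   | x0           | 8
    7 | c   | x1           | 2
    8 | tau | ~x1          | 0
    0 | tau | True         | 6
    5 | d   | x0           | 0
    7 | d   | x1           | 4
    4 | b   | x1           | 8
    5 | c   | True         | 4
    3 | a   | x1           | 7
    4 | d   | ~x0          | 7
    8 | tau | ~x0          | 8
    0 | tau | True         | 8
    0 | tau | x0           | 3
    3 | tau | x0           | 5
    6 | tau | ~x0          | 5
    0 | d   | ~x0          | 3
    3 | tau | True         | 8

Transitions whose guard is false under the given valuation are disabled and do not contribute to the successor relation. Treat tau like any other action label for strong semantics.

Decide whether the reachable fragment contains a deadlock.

Answer: DEADLOCK at state 4

Trace:
Reachable = {0,1,2,3,4,5,6,8}
  0: tau→3  tau→6  tau→8  [deg 3]
  1: b→8  [deg 1]
  2: a→1  [deg 1]
  3: b→2  tau→5  tau→8  [deg 3]
  4: ∅  [deadlock]
  5: c→4  d→0  [deg 2]
  6: ∅  [deadlock]
  8: tau→0  [deg 1]
trace reaching 4: tau·tau·c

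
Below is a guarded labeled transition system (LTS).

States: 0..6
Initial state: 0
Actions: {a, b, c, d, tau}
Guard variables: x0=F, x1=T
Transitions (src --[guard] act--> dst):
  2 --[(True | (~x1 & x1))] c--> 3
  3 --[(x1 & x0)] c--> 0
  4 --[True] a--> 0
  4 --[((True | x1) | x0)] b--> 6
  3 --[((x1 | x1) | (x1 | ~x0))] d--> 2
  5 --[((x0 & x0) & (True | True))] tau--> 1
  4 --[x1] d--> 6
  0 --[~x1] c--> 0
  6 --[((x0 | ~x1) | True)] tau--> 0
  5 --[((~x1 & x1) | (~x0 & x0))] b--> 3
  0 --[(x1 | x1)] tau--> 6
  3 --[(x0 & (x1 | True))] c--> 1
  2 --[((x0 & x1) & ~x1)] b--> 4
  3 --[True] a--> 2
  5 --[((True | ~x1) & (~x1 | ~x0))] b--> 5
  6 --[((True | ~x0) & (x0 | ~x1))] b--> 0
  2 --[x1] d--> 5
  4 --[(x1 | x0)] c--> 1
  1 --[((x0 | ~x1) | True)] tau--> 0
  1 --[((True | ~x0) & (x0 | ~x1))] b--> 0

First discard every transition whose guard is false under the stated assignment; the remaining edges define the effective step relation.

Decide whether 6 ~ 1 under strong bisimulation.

Answer: BISIMILAR

Analysis:
Compute ~ classes (split until stable):
  round 0: {{0,1,2,3,4,5,6}}
  round 1: {{0,1,6},{2},{3},{4},{5}}
stable after 2 split(s): 5 block(s)
class of 6: {0,1,6}; class of 1: {0,1,6}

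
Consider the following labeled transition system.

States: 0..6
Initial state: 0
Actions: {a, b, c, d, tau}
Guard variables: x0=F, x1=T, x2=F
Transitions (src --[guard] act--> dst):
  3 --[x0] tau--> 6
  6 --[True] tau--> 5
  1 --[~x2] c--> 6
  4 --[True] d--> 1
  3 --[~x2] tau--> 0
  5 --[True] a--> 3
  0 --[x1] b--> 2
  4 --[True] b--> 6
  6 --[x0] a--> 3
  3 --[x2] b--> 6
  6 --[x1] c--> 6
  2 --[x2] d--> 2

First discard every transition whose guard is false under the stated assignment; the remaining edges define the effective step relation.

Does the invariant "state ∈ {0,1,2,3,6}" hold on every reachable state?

Safe = {0,1,2,3,6}
Reachable = {0,2}
  0: ok
  2: ok

Answer: INVARIANT HOLDS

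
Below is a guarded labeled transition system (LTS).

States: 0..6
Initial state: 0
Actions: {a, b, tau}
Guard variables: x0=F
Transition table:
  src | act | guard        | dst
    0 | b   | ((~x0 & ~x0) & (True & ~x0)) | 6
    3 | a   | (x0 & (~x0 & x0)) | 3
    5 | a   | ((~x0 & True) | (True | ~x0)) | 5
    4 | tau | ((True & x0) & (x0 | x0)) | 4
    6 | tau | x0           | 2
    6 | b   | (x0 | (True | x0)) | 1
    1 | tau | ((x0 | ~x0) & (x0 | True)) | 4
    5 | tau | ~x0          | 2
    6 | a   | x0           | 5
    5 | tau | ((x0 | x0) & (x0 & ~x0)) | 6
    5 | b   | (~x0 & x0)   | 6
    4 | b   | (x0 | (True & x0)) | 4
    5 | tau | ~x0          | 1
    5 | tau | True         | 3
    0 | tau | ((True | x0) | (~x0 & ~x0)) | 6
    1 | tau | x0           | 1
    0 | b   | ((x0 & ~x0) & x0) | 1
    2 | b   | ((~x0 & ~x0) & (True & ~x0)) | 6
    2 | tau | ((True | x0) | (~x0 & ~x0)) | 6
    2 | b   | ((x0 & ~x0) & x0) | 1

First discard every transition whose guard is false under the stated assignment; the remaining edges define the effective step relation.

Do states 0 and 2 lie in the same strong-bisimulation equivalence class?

Bisimulation quotient by refinement:
  π0 = {{0,1,2,3,4,5,6}}
  π1 = {{0,2},{1},{3,4},{5},{6}}
stable after 2 split(s): 5 block(s)
0∈{0,2}, 2∈{0,2}

Answer: BISIMILAR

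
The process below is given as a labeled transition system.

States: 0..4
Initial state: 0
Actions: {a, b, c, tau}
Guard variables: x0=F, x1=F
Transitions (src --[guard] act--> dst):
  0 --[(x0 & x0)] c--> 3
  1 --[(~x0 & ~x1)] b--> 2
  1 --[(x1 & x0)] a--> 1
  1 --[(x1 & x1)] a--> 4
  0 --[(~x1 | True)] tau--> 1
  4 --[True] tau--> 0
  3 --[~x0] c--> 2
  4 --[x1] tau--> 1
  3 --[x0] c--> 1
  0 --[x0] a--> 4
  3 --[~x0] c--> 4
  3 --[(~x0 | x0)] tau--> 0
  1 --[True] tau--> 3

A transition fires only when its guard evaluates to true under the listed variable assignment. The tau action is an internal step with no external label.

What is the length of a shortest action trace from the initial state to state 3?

Answer: 2

Analysis:
Layered search for 3:
  depth 0: {0}
  depth 1: {1}
  depth 2: {2,3}
first hit 3 at d=2 via tau·tau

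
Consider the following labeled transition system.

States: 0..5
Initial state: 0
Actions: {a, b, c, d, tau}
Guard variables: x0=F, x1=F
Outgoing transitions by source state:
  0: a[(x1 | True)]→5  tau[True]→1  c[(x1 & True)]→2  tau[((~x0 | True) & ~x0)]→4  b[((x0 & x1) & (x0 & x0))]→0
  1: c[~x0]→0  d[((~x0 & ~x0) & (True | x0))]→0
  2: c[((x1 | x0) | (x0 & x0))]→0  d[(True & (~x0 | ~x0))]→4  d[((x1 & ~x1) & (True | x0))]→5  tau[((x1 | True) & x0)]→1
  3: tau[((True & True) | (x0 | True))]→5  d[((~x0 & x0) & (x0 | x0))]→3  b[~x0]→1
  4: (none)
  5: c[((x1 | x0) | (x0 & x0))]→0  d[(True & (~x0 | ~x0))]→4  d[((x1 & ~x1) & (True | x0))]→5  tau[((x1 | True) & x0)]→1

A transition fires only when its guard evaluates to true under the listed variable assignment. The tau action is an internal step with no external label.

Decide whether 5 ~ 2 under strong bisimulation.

Answer: BISIMILAR

Analysis:
Refine partition for ~:
  P[0] = {{0,1,2,3,4,5}}
  P[1] = {{0},{1},{2,5},{3},{4}}
stable after 2 split(s): 5 block(s)
[5]={2,5}  [2]={2,5}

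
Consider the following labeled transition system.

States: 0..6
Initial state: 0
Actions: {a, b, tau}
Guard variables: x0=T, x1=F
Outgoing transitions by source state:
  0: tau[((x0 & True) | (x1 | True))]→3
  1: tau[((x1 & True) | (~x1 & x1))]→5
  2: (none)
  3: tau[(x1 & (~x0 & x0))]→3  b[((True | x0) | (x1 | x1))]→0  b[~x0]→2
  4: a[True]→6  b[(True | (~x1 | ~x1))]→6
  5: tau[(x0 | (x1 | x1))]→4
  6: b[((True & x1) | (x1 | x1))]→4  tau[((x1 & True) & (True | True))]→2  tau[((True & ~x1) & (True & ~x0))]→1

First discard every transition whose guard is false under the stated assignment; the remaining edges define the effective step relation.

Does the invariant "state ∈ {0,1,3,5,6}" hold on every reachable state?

Answer: INVARIANT HOLDS

Working:
Safe = {0,1,3,5,6}
Reachable = {0,3}
  0: ok
  3: ok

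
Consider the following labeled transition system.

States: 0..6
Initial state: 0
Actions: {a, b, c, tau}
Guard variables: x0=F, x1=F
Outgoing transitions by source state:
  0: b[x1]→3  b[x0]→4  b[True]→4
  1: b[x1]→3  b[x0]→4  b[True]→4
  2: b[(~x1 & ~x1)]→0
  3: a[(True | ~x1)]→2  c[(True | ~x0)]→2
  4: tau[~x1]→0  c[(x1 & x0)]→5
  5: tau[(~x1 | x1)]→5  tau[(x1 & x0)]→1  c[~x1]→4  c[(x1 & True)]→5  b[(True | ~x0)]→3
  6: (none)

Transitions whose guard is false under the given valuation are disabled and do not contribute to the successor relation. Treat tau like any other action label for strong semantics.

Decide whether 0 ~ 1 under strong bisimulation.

Compute ~ classes (split until stable):
  P[0] = {{0,1,2,3,4,5,6}}
  P[1] = {{0,1,2},{3},{4},{5},{6}}
  P[2] = {{0,1},{2},{3},{4},{5},{6}}
6 equivalence class(es) (converged in 3)
[0]={0,1}  [1]={0,1}

Answer: BISIMILAR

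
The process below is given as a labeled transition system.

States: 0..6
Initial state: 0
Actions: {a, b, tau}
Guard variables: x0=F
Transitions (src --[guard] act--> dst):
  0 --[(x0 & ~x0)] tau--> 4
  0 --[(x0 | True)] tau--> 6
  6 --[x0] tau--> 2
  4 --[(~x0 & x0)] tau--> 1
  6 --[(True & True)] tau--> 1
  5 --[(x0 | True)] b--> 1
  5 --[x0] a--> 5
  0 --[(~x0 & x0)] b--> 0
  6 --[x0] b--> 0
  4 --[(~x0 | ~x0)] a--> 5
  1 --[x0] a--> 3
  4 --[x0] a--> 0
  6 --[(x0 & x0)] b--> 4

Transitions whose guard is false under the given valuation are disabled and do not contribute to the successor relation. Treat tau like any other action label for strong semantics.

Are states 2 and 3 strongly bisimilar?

Bisimulation quotient by refinement:
  round 0: {{0,1,2,3,4,5,6}}
  round 1: {{0,6},{1,2,3},{4},{5}}
  round 2: {{0},{1,2,3},{4},{5},{6}}
5 equivalence class(es) (converged in 3)
class of 2: {1,2,3}; class of 3: {1,2,3}

Answer: BISIMILAR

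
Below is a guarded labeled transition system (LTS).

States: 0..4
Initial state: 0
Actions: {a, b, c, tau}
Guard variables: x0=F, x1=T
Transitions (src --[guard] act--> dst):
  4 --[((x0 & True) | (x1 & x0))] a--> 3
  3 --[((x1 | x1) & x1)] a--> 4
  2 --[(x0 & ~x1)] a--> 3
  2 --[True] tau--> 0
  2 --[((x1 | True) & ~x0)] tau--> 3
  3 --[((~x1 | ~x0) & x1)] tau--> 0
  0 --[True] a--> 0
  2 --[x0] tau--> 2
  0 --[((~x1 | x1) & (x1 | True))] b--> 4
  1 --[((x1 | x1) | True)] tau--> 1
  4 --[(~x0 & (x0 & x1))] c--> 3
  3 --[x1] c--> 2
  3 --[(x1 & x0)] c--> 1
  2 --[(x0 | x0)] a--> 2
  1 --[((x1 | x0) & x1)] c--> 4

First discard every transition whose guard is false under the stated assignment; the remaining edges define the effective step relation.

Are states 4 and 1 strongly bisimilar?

Answer: NOT BISIMILAR

Analysis:
Bisimulation quotient by refinement:
  round 0: {{0,1,2,3,4}}
  round 1: {{0},{1},{2},{3},{4}}
stable after 2 split(s): 5 block(s)
[4]={4}  [1]={1}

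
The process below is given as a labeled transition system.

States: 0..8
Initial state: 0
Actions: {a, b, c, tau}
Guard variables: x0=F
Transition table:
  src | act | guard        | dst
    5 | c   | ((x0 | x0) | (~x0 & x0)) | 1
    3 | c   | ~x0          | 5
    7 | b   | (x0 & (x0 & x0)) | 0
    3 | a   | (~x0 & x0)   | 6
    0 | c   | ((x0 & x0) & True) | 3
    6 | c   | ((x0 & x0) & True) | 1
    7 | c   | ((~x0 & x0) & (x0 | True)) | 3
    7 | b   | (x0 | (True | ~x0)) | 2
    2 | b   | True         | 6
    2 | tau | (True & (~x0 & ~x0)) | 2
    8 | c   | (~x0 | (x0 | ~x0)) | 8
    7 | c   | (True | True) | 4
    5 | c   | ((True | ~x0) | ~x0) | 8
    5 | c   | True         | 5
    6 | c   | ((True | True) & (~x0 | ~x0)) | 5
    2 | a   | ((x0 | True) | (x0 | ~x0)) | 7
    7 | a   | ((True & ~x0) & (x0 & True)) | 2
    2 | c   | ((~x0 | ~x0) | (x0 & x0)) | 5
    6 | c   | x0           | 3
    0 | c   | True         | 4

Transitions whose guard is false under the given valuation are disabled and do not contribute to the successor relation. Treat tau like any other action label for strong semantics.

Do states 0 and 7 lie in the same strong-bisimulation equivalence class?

Bisimulation quotient by refinement:
  P[0] = {{0,1,2,3,4,5,6,7,8}}
  P[1] = {{0,3,5,6,8},{1,4},{2},{7}}
  P[2] = {{0},{1,4},{2},{3,5,6,8},{7}}
Fixed point at round 3; 5 class(es).
[0]={0}  [7]={7}

Answer: NOT BISIMILAR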